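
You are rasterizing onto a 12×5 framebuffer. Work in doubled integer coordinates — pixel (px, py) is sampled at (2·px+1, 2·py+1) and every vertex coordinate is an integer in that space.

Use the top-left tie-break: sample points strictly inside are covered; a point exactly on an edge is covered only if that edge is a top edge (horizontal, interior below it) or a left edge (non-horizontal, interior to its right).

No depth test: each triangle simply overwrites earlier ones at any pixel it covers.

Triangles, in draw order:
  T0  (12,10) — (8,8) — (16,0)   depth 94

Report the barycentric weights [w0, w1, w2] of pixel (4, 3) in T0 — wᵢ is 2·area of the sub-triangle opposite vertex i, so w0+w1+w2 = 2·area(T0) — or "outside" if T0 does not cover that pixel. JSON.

T0:
  2·area = 48
  edge (12, 10)→(8, 8): d=(-4,-2) top-left  bias=+0
  edge (8, 8)→(16, 0): d=(8,-8) top-left  bias=+0
  edge (16, 0)→(12, 10): d=(-4,10) right/bottom  bias=-1
    (7,0)@(15, 1): e=[42,0,6] → █  [on edge]
    (8,0)@(17, 1): e=[46,16,-14] → ·
    (6,1)@(13, 3): e=[30,0,18] → █  [on edge]
    (7,1)@(15, 3): e=[34,16,-2] → ·
    (5,2)@(11, 5): e=[18,0,30] → █  [on edge]
    (7,2)@(15, 5): e=[26,32,-10] → ·
    (4,3)@(9, 7): e=[6,0,42] → █  [on edge]
    (7,3)@(15, 7): e=[18,48,-18] → ·
    (3,4)@(7, 9): e=[-6,0,54] → ·  [on edge]
    (4,4)@(9, 9): e=[-2,16,34] → ·
    (5,4)@(11, 9): e=[2,32,14] → █
    (6,4)@(13, 9): e=[6,48,-6] → ·
  covered (8 px):
    · · · · · · · █ · · · ·
    · · · · · · █ · · · · ·
    · · · · · █ █ · · · · ·
    · · · · █ █ █ · · · · ·
    · · · · · █ · · · · · ·

Final: [0,42,6]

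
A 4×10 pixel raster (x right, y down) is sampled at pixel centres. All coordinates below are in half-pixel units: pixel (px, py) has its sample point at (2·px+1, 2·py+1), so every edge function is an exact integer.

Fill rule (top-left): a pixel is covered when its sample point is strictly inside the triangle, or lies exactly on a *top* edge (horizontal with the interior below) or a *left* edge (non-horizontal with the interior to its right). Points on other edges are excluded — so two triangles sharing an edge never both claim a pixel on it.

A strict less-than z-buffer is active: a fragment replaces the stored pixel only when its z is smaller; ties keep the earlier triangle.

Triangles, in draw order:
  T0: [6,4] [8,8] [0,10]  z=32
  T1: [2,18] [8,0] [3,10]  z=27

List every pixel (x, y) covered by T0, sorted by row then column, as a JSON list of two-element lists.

T0:
  2·area = 36
  edge (6, 4)→(8, 8): d=(2,4) right/bottom  bias=-1
  edge (8, 8)→(0, 10): d=(-8,2) right/bottom  bias=-1
  edge (0, 10)→(6, 4): d=(6,-6) top-left  bias=+0
    (3,1)@(7, 3): e=[-6,42,0] → ·  [on edge]
    (2,2)@(5, 5): e=[6,30,0] → █  [on edge]
    (3,2)@(7, 5): e=[-2,26,12] → ·
    (1,3)@(3, 7): e=[18,18,0] → █  [on edge]
    (3,3)@(7, 7): e=[2,10,24] → █
    (0,4)@(1, 9): e=[30,6,0] → █  [on edge]
    (2,4)@(5, 9): e=[14,-2,24] → ·
    (3,4)@(7, 9): e=[6,-6,36] → ·
    (0,5)@(1, 11): e=[34,-10,12] → ·
    (1,5)@(3, 11): e=[26,-14,24] → ·
  covered (6 px):
    · · · ·
    · · · ·
    · · █ ·
    · █ █ █
    █ █ · ·
    · · · ·
    · · · ·
    · · · ·
    · · · ·
    · · · ·
T1:
  2·area = 30  (B↔C swapped to make it positive)
  edge (2, 18)→(3, 10): d=(1,-8) top-left  bias=+0
  edge (3, 10)→(8, 0): d=(5,-10) top-left  bias=+0
  edge (8, 0)→(2, 18): d=(-6,18) right/bottom  bias=-1
    (3,1)@(7, 3): e=[25,5,0] → ·  [on edge]
    (2,3)@(5, 7): e=[13,5,12] → █
    (3,3)@(7, 7): e=[29,25,-24] → ·
    (2,4)@(5, 9): e=[15,15,0] → ·  [on edge]
    (1,5)@(3, 11): e=[1,5,24] → █
    (2,5)@(5, 11): e=[17,25,-12] → ·
    (1,6)@(3, 13): e=[3,15,12] → █
    (2,6)@(5, 13): e=[19,35,-24] → ·
    (1,7)@(3, 15): e=[5,25,0] → ·  [on edge]
  covered (3 px):
    · · · ·
    · · · ·
    · · · ·
    · · █ ·
    · · · ·
    · █ · ·
    · █ · ·
    · · · ·
    · · · ·
    · · · ·

Answer: [[2,2],[1,3],[2,3],[3,3],[0,4],[1,4]]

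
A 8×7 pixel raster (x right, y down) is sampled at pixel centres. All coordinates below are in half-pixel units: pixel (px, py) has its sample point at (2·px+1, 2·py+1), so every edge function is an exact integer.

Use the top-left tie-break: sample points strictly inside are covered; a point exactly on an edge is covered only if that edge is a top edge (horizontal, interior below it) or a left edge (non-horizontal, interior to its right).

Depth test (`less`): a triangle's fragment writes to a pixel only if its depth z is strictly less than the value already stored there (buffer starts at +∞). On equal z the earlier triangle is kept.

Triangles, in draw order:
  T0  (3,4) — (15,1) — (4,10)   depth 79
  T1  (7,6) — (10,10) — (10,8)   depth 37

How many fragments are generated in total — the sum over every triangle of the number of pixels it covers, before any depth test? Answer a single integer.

T0:
  2·area = 75
  edge (3, 4)→(15, 1): d=(12,-3) top-left  bias=+0
  edge (15, 1)→(4, 10): d=(-11,9) right/bottom  bias=-1
  edge (4, 10)→(3, 4): d=(-1,-6) top-left  bias=+0
    (7,0)@(15, 1): e=[0,0,75] → ·  [on edge]
    (3,1)@(7, 3): e=[0,50,25] → █  [on edge]
    (4,1)@(9, 3): e=[6,32,37] → █
    (5,1)@(11, 3): e=[12,14,49] → █
    (6,1)@(13, 3): e=[18,-4,61] → ·
    (2,2)@(5, 5): e=[18,46,11] → █
    (5,2)@(11, 5): e=[36,-8,47] → ·
    (2,3)@(5, 7): e=[42,24,9] → █
    (4,3)@(9, 7): e=[54,-12,33] → ·
    (2,4)@(5, 9): e=[66,2,7] → █
    (3,4)@(7, 9): e=[72,-16,19] → ·
    (2,5)@(5, 11): e=[90,-20,5] → ·
  covered (9 px):
    · · · · · · · ·
    · · · █ █ █ · ·
    · · █ █ █ · · ·
    · · █ █ · · · ·
    · · █ · · · · ·
    · · · · · · · ·
    · · · · · · · ·
T1:
  2·area = 6  (B↔C swapped to make it positive)
  edge (7, 6)→(10, 8): d=(3,2) right/bottom  bias=-1
  edge (10, 8)→(10, 10): d=(0,2) right/bottom  bias=-1
  edge (10, 10)→(7, 6): d=(-3,-4) top-left  bias=+0
  covered (0 px):
    · · · · · · · ·
    · · · · · · · ·
    · · · · · · · ·
    · · · · · · · ·
    · · · · · · · ·
    · · · · · · · ·
    · · · · · · · ·

Answer: 9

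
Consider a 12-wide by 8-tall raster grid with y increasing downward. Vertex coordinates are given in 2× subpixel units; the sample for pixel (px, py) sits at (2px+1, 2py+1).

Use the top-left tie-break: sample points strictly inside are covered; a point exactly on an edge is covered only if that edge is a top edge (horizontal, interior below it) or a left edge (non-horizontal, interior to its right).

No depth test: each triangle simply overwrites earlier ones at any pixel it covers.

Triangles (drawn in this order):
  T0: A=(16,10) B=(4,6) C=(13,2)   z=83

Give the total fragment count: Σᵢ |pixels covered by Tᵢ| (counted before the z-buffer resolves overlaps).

T0:
  2·area = 84
  edge (16, 10)→(4, 6): d=(-12,-4) top-left  bias=+0
  edge (4, 6)→(13, 2): d=(9,-4) top-left  bias=+0
  edge (13, 2)→(16, 10): d=(3,8) right/bottom  bias=-1
    (5,1)@(11, 3): e=[64,1,19] → X
    (6,1)@(13, 3): e=[72,9,3] → X
    (7,1)@(15, 3): e=[80,17,-13] → .
    (0,2)@(1, 5): e=[0,-21,105] → .  [on edge]
    (3,2)@(7, 5): e=[24,3,57] → X
    (4,2)@(9, 5): e=[32,11,41] → X
    (7,2)@(15, 5): e=[56,35,-7] → .
    (3,3)@(7, 7): e=[0,21,63] → X  [on edge]
    (7,3)@(15, 7): e=[32,53,-1] → .
    (3,4)@(7, 9): e=[-24,39,69] → .
    (4,4)@(9, 9): e=[-16,47,53] → .
    (5,4)@(11, 9): e=[-8,55,37] → .
    (6,4)@(13, 9): e=[0,63,21] → X  [on edge]
    (9,5)@(19, 11): e=[0,105,-21] → .  [on edge]
  covered (12 px):
    . . . . . . . . . . . .
    . . . . . X X . . . . .
    . . . X X X X . . . . .
    . . . X X X X . . . . .
    . . . . . . X X . . . .
    . . . . . . . . . . . .
    . . . . . . . . . . . .
    . . . . . . . . . . . .

Result: 12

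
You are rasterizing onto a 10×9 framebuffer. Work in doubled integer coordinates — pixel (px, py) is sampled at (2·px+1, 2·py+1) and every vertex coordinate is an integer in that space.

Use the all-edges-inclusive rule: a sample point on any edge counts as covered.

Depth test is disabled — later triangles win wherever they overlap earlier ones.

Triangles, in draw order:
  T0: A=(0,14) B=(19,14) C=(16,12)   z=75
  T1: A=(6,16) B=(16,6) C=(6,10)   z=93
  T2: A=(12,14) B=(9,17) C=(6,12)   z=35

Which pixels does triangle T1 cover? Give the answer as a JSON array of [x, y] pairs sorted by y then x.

T0:
  2·area = 38  (B↔C swapped to make it positive)
  edge (0, 14)→(16, 12): d=(16,-2) inclusive
  edge (16, 12)→(19, 14): d=(3,2) inclusive
  edge (19, 14)→(0, 14): d=(-19,0) inclusive
    (4,6)@(9, 13): e=[2,17,19] → #
    (5,6)@(11, 13): e=[6,13,19] → #
    (6,6)@(13, 13): e=[10,9,19] → #
    (7,6)@(15, 13): e=[14,5,19] → #
    (8,6)@(17, 13): e=[18,1,19] → #
    (9,6)@(19, 13): e=[22,-3,19] → ·
    (4,7)@(9, 15): e=[34,23,-19] → ·
    (5,7)@(11, 15): e=[38,19,-19] → ·
    (6,7)@(13, 15): e=[42,15,-19] → ·
    (7,7)@(15, 15): e=[46,11,-19] → ·
    (8,7)@(17, 15): e=[50,7,-19] → ·
  covered (5 px):
    · · · · · · · · · ·
    · · · · · · · · · ·
    · · · · · · · · · ·
    · · · · · · · · · ·
    · · · · · · · · · ·
    · · · · · · · · · ·
    · · · · # # # # # ·
    · · · · · · · · · ·
    · · · · · · · · · ·
T1:
  2·area = 60  (B↔C swapped to make it positive)
  edge (6, 16)→(6, 10): d=(0,-6) inclusive
  edge (6, 10)→(16, 6): d=(10,-4) inclusive
  edge (16, 6)→(6, 16): d=(-10,10) inclusive
    (9,1)@(19, 3): e=[78,-18,0] → ·  [on edge]
    (8,2)@(17, 5): e=[66,-6,0] → ·  [on edge]
    (7,3)@(15, 7): e=[54,6,0] → #  [on edge]
    (8,3)@(17, 7): e=[66,14,-20] → ·
    (4,4)@(9, 9): e=[18,2,40] → #
    (5,4)@(11, 9): e=[30,10,20] → #
    (6,4)@(13, 9): e=[42,18,0] → #  [on edge]
    (7,4)@(15, 9): e=[54,26,-20] → ·
    (3,5)@(7, 11): e=[6,14,40] → #
    (5,5)@(11, 11): e=[30,30,0] → #  [on edge]
    (6,5)@(13, 11): e=[42,38,-20] → ·
    (3,6)@(7, 13): e=[6,34,20] → #
    (4,6)@(9, 13): e=[18,42,0] → #  [on edge]
    (3,7)@(7, 15): e=[6,54,0] → #  [on edge]
    (2,8)@(5, 17): e=[-6,66,0] → ·  [on edge]
  covered (10 px):
    · · · · · · · · · ·
    · · · · · · · · · ·
    · · · · · · · · · ·
    · · · · · · · # · ·
    · · · · # # # · · ·
    · · · # # # · · · ·
    · · · # # · · · · ·
    · · · # · · · · · ·
    · · · · · · · · · ·
T2:
  2·area = 24
  edge (12, 14)→(9, 17): d=(-3,3) inclusive
  edge (9, 17)→(6, 12): d=(-3,-5) inclusive
  edge (6, 12)→(12, 14): d=(6,2) inclusive
    (1,3)@(3, 7): e=[48,0,-24] → ·  [on edge]
    (9,3)@(19, 7): e=[0,80,-56] → ·  [on edge]
    (8,4)@(17, 9): e=[0,64,-40] → ·  [on edge]
    (1,5)@(3, 11): e=[36,-12,0] → ·  [on edge]
    (7,5)@(15, 11): e=[0,48,-24] → ·  [on edge]
    (3,6)@(7, 13): e=[18,2,4] → #
    (4,6)@(9, 13): e=[12,12,0] → #  [on edge]
    (5,6)@(11, 13): e=[6,22,-4] → ·
    (6,6)@(13, 13): e=[0,32,-8] → ·  [on edge]
    (3,7)@(7, 15): e=[12,-4,16] → ·
    (4,7)@(9, 15): e=[6,6,12] → #
    (5,7)@(11, 15): e=[0,16,8] → #  [on edge]
    (7,7)@(15, 15): e=[-12,36,0] → ·  [on edge]
    (4,8)@(9, 17): e=[0,0,24] → #  [on edge]
  covered (5 px):
    · · · · · · · · · ·
    · · · · · · · · · ·
    · · · · · · · · · ·
    · · · · · · · · · ·
    · · · · · · · · · ·
    · · · · · · · · · ·
    · · · # # · · · · ·
    · · · · # # · · · ·
    · · · · # · · · · ·

Final: [[7,3],[4,4],[5,4],[6,4],[3,5],[4,5],[5,5],[3,6],[4,6],[3,7]]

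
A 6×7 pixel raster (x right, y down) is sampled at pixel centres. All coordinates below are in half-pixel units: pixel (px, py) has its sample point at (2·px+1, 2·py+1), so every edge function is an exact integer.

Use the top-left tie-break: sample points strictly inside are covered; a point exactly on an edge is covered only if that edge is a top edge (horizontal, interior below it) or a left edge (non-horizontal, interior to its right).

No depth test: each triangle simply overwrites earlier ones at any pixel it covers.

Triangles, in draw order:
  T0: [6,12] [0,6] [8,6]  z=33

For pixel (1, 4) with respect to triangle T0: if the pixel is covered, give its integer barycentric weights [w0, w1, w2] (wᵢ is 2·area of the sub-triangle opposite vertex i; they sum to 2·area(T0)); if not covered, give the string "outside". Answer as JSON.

T0:
  2·area = 48
  edge (6, 12)→(0, 6): d=(-6,-6) top-left  bias=+0
  edge (0, 6)→(8, 6): d=(8,0) top-left  bias=+0
  edge (8, 6)→(6, 12): d=(-2,6) right/bottom  bias=-1
    (4,1)@(9, 3): e=[72,-24,0] → ·  [on edge]
    (0,3)@(1, 7): e=[0,8,40] → █  [on edge]
    (1,3)@(3, 7): e=[12,8,28] → █
    (2,3)@(5, 7): e=[24,8,16] → █
    (3,3)@(7, 7): e=[36,8,4] → █
    (4,3)@(9, 7): e=[48,8,-8] → ·
    (0,4)@(1, 9): e=[-12,24,36] → ·
    (1,4)@(3, 9): e=[0,24,24] → █  [on edge]
    (3,4)@(7, 9): e=[24,24,0] → ·  [on edge]
    (1,5)@(3, 11): e=[-12,40,20] → ·
    (2,5)@(5, 11): e=[0,40,8] → █  [on edge]
    (3,5)@(7, 11): e=[12,40,-4] → ·
    (3,6)@(7, 13): e=[0,56,-8] → ·  [on edge]
  covered (7 px):
    · · · · · ·
    · · · · · ·
    · · · · · ·
    █ █ █ █ · ·
    · █ █ · · ·
    · · █ · · ·
    · · · · · ·

Final: [24,24,0]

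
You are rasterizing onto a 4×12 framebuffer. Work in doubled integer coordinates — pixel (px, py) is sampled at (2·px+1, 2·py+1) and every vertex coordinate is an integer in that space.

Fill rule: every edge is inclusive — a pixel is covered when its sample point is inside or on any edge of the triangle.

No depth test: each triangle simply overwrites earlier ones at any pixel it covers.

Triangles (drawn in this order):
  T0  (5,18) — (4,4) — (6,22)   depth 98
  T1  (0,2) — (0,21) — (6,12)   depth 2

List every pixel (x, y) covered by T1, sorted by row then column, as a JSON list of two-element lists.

T0:
  2·area = 10
  edge (5, 18)→(4, 4): d=(-1,-14) inclusive
  edge (4, 4)→(6, 22): d=(2,18) inclusive
  edge (6, 22)→(5, 18): d=(-1,-4) inclusive
    (2,6)@(5, 13): e=[5,0,5] → X  [on edge]
    (3,6)@(7, 13): e=[33,-36,13] → .
    (2,7)@(5, 15): e=[3,4,3] → X
    (3,7)@(7, 15): e=[31,-32,11] → .
    (2,8)@(5, 17): e=[1,8,1] → X
    (3,8)@(7, 17): e=[29,-28,9] → .
    (2,9)@(5, 19): e=[-1,12,-1] → .
  covered (3 px):
    . . . .
    . . . .
    . . . .
    . . . .
    . . . .
    . . . .
    . . X .
    . . X .
    . . X .
    . . . .
    . . . .
    . . . .
T1:
  2·area = 114  (B↔C swapped to make it positive)
  edge (0, 2)→(6, 12): d=(6,10) inclusive
  edge (6, 12)→(0, 21): d=(-6,9) inclusive
  edge (0, 21)→(0, 2): d=(0,-19) inclusive
    (0,2)@(1, 5): e=[8,87,19] → X
    (1,2)@(3, 5): e=[-12,69,57] → .
    (0,3)@(1, 7): e=[20,75,19] → X
    (1,3)@(3, 7): e=[0,57,57] → X  [on edge]
    (2,3)@(5, 7): e=[-20,39,95] → .
    (0,4)@(1, 9): e=[32,63,19] → X
    (2,4)@(5, 9): e=[-8,27,95] → .
    (0,5)@(1, 11): e=[44,51,19] → X
    (2,5)@(5, 11): e=[4,15,95] → X
    (3,5)@(7, 11): e=[-16,-3,133] → .
    (0,6)@(1, 13): e=[56,39,19] → X
    (3,6)@(7, 13): e=[-4,-15,133] → .
  covered (15 px):
    . . . .
    . . . .
    X . . .
    X X . .
    X X . .
    X X X .
    X X X .
    X X . .
    X . . .
    X . . .
    . . . .
    . . . .

Answer: [[0,2],[0,3],[1,3],[0,4],[1,4],[0,5],[1,5],[2,5],[0,6],[1,6],[2,6],[0,7],[1,7],[0,8],[0,9]]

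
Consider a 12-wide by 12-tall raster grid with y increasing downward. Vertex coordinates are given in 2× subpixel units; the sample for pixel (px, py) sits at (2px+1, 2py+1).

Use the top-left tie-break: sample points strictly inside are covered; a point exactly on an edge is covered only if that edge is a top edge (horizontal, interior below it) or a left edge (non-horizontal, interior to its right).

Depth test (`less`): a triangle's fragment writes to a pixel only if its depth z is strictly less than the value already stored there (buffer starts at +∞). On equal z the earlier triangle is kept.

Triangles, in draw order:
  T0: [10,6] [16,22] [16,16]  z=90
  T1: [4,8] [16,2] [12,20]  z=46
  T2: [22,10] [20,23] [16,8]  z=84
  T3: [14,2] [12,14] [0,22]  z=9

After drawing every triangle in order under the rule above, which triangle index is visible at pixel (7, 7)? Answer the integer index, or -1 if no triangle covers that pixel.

T0:
  2·area = 36  (B↔C swapped to make it positive)
  edge (10, 6)→(16, 16): d=(6,10) right/bottom  bias=-1
  edge (16, 16)→(16, 22): d=(0,6) right/bottom  bias=-1
  edge (16, 22)→(10, 6): d=(-6,-16) top-left  bias=+0
    (3,0)@(7, 1): e=[0,54,-18] → .  [on edge]
    (6,5)@(13, 11): e=[0,18,18] → .  [on edge]
    (6,6)@(13, 13): e=[12,18,6] → X
    (7,6)@(15, 13): e=[-8,6,38] → .
    (6,7)@(13, 15): e=[24,18,-6] → .
    (7,7)@(15, 15): e=[4,6,26] → X
    (8,7)@(17, 15): e=[-16,-6,58] → .
    (7,8)@(15, 17): e=[16,6,14] → X
    (8,8)@(17, 17): e=[-4,-6,46] → .
    (7,9)@(15, 19): e=[28,6,2] → X
    (8,9)@(17, 19): e=[8,-6,34] → .
    (7,10)@(15, 21): e=[40,6,-10] → .
    (9,10)@(19, 21): e=[0,-18,54] → .  [on edge]
  covered (4 px):
    . . . . . . . . . . . .
    . . . . . . . . . . . .
    . . . . . . . . . . . .
    . . . . . . . . . . . .
    . . . . . . . . . . . .
    . . . . . . . . . . . .
    . . . . . . X . . . . .
    . . . . . . . X . . . .
    . . . . . . . X . . . .
    . . . . . . . X . . . .
    . . . . . . . . . . . .
    . . . . . . . . . . . .
T1:
  2·area = 192
  edge (4, 8)→(16, 2): d=(12,-6) top-left  bias=+0
  edge (16, 2)→(12, 20): d=(-4,18) right/bottom  bias=-1
  edge (12, 20)→(4, 8): d=(-8,-12) top-left  bias=+0
    (7,1)@(15, 3): e=[6,14,172] → X
    (8,1)@(17, 3): e=[18,-22,196] → .
    (5,2)@(11, 5): e=[6,78,108] → X
    (6,2)@(13, 5): e=[18,42,132] → X
    (8,2)@(17, 5): e=[42,-30,180] → .
    (3,3)@(7, 7): e=[6,142,44] → X
    (4,3)@(9, 7): e=[18,106,68] → X
    (7,3)@(15, 7): e=[54,-2,140] → .
    (2,4)@(5, 9): e=[18,170,4] → X
    (7,4)@(15, 9): e=[78,-10,124] → .
    (2,5)@(5, 11): e=[42,162,-12] → .
    (3,5)@(7, 11): e=[54,126,12] → X
  covered (24 px):
    . . . . . . . . . . . .
    . . . . . . . X . . . .
    . . . . . X X X . . . .
    . . . X X X X . . . . .
    . . X X X X X . . . . .
    . . . X X X X . . . . .
    . . . . X X X . . . . .
    . . . . X X X . . . . .
    . . . . . X . . . . . .
    . . . . . . . . . . . .
    . . . . . . . . . . . .
    . . . . . . . . . . . .
T2:
  2·area = 82
  edge (22, 10)→(20, 23): d=(-2,13) right/bottom  bias=-1
  edge (20, 23)→(16, 8): d=(-4,-15) top-left  bias=+0
  edge (16, 8)→(22, 10): d=(6,2) right/bottom  bias=-1
    (0,1)@(1, 3): e=[287,-205,0] → .  [on edge]
    (3,2)@(7, 5): e=[205,-123,0] → .  [on edge]
    (6,3)@(13, 7): e=[123,-41,0] → .  [on edge]
    (8,4)@(17, 9): e=[67,11,4] → X
    (9,4)@(19, 9): e=[41,41,0] → .  [on edge]
    (8,5)@(17, 11): e=[63,3,16] → X
    (9,5)@(19, 11): e=[37,33,12] → X
    (10,5)@(21, 11): e=[11,63,8] → X
    (11,5)@(23, 11): e=[-15,93,4] → .
    (8,6)@(17, 13): e=[59,-5,28] → .
    (9,6)@(19, 13): e=[33,25,24] → X
    (11,6)@(23, 13): e=[-19,85,16] → .
  covered (10 px):
    . . . . . . . . . . . .
    . . . . . . . . . . . .
    . . . . . . . . . . . .
    . . . . . . . . . . . .
    . . . . . . . . X . . .
    . . . . . . . . X X X .
    . . . . . . . . . X X .
    . . . . . . . . . X X .
    . . . . . . . . . X . .
    . . . . . . . . . X . .
    . . . . . . . . . . . .
    . . . . . . . . . . . .
T3:
  2·area = 128
  edge (14, 2)→(12, 14): d=(-2,12) right/bottom  bias=-1
  edge (12, 14)→(0, 22): d=(-12,8) right/bottom  bias=-1
  edge (0, 22)→(14, 2): d=(14,-20) top-left  bias=+0
    (6,2)@(13, 5): e=[6,100,22] → X
    (7,2)@(15, 5): e=[-18,84,62] → .
    (5,3)@(11, 7): e=[26,92,10] → X
    (7,3)@(15, 7): e=[-22,60,90] → .
    (5,4)@(11, 9): e=[22,68,38] → X
    (6,4)@(13, 9): e=[-2,52,78] → .
    (4,5)@(9, 11): e=[42,60,26] → X
    (6,5)@(13, 11): e=[-6,28,106] → .
    (3,6)@(7, 13): e=[62,52,14] → X
    (6,6)@(13, 13): e=[-10,4,134] → .
    (2,7)@(5, 15): e=[82,44,2] → X
    (5,7)@(11, 15): e=[10,-4,122] → .
  covered (16 px):
    . . . . . . . . . . . .
    . . . . . . . . . . . .
    . . . . . . X . . . . .
    . . . . . X X . . . . .
    . . . . . X . . . . . .
    . . . . X X . . . . . .
    . . . X X X . . . . . .
    . . X X X . . . . . . .
    . . X X . . . . . . . .
    . X . . . . . . . . . .
    X . . . . . . . . . . .
    . . . . . . . . . . . .

Z-buffer (winner per pixel, '.' = empty):
  . . . . . . . . . . . .
  . . . . . . . 1 . . . .
  . . . . . 1 3 1 . . . .
  . . . 1 1 3 3 . . . . .
  . . 1 1 1 3 1 . 2 . . .
  . . . 1 3 3 1 . 2 2 2 .
  . . . 3 3 3 1 . . 2 2 .
  . . 3 3 3 1 1 0 . 2 2 .
  . . 3 3 . 1 . 0 . 2 . .
  . 3 . . . . . 0 . 2 . .
  3 . . . . . . . . . . .
  . . . . . . . . . . . .

Final: 0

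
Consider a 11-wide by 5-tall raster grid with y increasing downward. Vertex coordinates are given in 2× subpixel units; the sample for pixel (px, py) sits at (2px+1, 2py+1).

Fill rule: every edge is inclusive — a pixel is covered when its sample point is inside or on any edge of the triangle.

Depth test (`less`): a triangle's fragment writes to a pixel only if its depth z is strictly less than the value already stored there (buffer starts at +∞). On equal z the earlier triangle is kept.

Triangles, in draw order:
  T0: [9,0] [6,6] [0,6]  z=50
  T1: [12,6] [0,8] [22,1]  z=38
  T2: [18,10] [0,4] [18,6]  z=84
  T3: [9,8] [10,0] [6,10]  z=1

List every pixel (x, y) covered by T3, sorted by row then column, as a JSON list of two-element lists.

T0:
  2·area = 36
  edge (9, 0)→(6, 6): d=(-3,6) inclusive
  edge (6, 6)→(0, 6): d=(-6,0) inclusive
  edge (0, 6)→(9, 0): d=(9,-6) inclusive
    (2,1)@(5, 3): e=[15,18,3] → #
    (3,1)@(7, 3): e=[3,18,15] → #
    (4,1)@(9, 3): e=[-9,18,27] → ·
    (1,2)@(3, 5): e=[21,6,9] → #
    (3,2)@(7, 5): e=[-3,6,33] → ·
    (1,3)@(3, 7): e=[15,-6,27] → ·
    (2,3)@(5, 7): e=[3,-6,39] → ·
  covered (4 px):
    · · · · · · · · · · ·
    · · # # · · · · · · ·
    · # # · · · · · · · ·
    · · · · · · · · · · ·
    · · · · · · · · · · ·
T1:
  2·area = 40
  edge (12, 6)→(0, 8): d=(-12,2) inclusive
  edge (0, 8)→(22, 1): d=(22,-7) inclusive
  edge (22, 1)→(12, 6): d=(-10,5) inclusive
    (8,1)@(17, 3): e=[26,9,5] → #
    (9,1)@(19, 3): e=[22,23,-5] → ·
    (5,2)@(11, 5): e=[14,11,15] → #
    (6,2)@(13, 5): e=[10,25,5] → #
    (7,2)@(15, 5): e=[6,39,-5] → ·
    (8,2)@(17, 5): e=[2,53,-15] → ·
    (2,3)@(5, 7): e=[2,13,25] → #
    (3,3)@(7, 7): e=[-2,27,15] → ·
    (5,3)@(11, 7): e=[-10,55,-5] → ·
    (6,3)@(13, 7): e=[-14,69,-15] → ·
    (2,4)@(5, 9): e=[-22,57,5] → ·
  covered (4 px):
    · · · · · · · · · · ·
    · · · · · · · · # · ·
    · · · · · # # · · · ·
    · · # · · · · · · · ·
    · · · · · · · · · · ·
T2:
  2·area = 72
  edge (18, 10)→(0, 4): d=(-18,-6) inclusive
  edge (0, 4)→(18, 6): d=(18,2) inclusive
  edge (18, 6)→(18, 10): d=(0,4) inclusive
    (1,2)@(3, 5): e=[0,12,60] → #  [on edge]
    (2,2)@(5, 5): e=[12,8,52] → #
    (3,2)@(7, 5): e=[24,4,44] → #
    (4,2)@(9, 5): e=[36,0,36] → #  [on edge]
    (5,2)@(11, 5): e=[48,-4,28] → ·
    (1,3)@(3, 7): e=[-36,48,60] → ·
    (2,3)@(5, 7): e=[-24,44,52] → ·
    (3,3)@(7, 7): e=[-12,40,44] → ·
    (4,3)@(9, 7): e=[0,36,36] → #  [on edge]
    (5,3)@(11, 7): e=[12,32,28] → #
    (6,3)@(13, 7): e=[24,28,20] → #
    (7,3)@(15, 7): e=[36,24,12] → #
    (7,4)@(15, 9): e=[0,60,12] → #  [on edge]
  covered (11 px):
    · · · · · · · · · · ·
    · · · · · · · · · · ·
    · # # # # · · · · · ·
    · · · · # # # # # · ·
    · · · · · · · # # · ·
T3:
  2·area = 22  (B↔C swapped to make it positive)
  edge (9, 8)→(6, 10): d=(-3,2) inclusive
  edge (6, 10)→(10, 0): d=(4,-10) inclusive
  edge (10, 0)→(9, 8): d=(-1,8) inclusive
    (4,1)@(9, 3): e=[15,2,5] → #
    (5,1)@(11, 3): e=[11,22,-11] → ·
    (4,2)@(9, 5): e=[9,10,3] → #
    (5,2)@(11, 5): e=[5,30,-13] → ·
    (4,3)@(9, 7): e=[3,18,1] → #
    (5,3)@(11, 7): e=[-1,38,-15] → ·
    (3,4)@(7, 9): e=[1,6,15] → #
    (4,4)@(9, 9): e=[-3,26,-1] → ·
  covered (4 px):
    · · · · · · · · · · ·
    · · · · # · · · · · ·
    · · · · # · · · · · ·
    · · · · # · · · · · ·
    · · · # · · · · · · ·

Result: [[4,1],[4,2],[4,3],[3,4]]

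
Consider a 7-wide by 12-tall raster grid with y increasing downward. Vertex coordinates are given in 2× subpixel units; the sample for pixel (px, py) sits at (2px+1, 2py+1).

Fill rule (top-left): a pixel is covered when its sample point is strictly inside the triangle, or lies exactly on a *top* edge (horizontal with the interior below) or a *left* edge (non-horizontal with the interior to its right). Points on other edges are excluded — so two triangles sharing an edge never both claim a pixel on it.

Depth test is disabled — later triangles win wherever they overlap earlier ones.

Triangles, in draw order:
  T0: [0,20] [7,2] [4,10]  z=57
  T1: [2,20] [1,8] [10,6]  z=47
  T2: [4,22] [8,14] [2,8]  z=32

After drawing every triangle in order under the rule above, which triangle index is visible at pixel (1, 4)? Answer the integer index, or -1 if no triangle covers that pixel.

T0:
  2·area = 2
  edge (0, 20)→(7, 2): d=(7,-18) top-left  bias=+0
  edge (7, 2)→(4, 10): d=(-3,8) right/bottom  bias=-1
  edge (4, 10)→(0, 20): d=(-4,10) right/bottom  bias=-1
  covered (0 px):
    . . . . . . .
    . . . . . . .
    . . . . . . .
    . . . . . . .
    . . . . . . .
    . . . . . . .
    . . . . . . .
    . . . . . . .
    . . . . . . .
    . . . . . . .
    . . . . . . .
    . . . . . . .
T1:
  2·area = 110
  edge (2, 20)→(1, 8): d=(-1,-12) top-left  bias=+0
  edge (1, 8)→(10, 6): d=(9,-2) top-left  bias=+0
  edge (10, 6)→(2, 20): d=(-8,14) right/bottom  bias=-1
    (3,3)@(7, 7): e=[73,3,34] → X
    (4,3)@(9, 7): e=[97,7,6] → X
    (5,3)@(11, 7): e=[121,11,-22] → .
    (1,4)@(3, 9): e=[23,13,74] → X
    (2,4)@(5, 9): e=[47,17,46] → X
    (4,4)@(9, 9): e=[95,25,-10] → .
    (1,5)@(3, 11): e=[21,31,58] → X
    (4,5)@(9, 11): e=[93,43,-26] → .
    (1,6)@(3, 13): e=[19,49,42] → X
    (3,6)@(7, 13): e=[67,57,-14] → .
    (1,7)@(3, 15): e=[17,67,26] → X
    (2,7)@(5, 15): e=[41,71,-2] → .
  covered (12 px):
    . . . . . . .
    . . . . . . .
    . . . . . . .
    . . . X X . .
    . X X X . . .
    . X X X . . .
    . X X . . . .
    . X . . . . .
    . X . . . . .
    . . . . . . .
    . . . . . . .
    . . . . . . .
T2:
  2·area = 72  (B↔C swapped to make it positive)
  edge (4, 22)→(2, 8): d=(-2,-14) top-left  bias=+0
  edge (2, 8)→(8, 14): d=(6,6) right/bottom  bias=-1
  edge (8, 14)→(4, 22): d=(-4,8) right/bottom  bias=-1
    (0,0)@(1, 1): e=[0,-36,108] → .  [on edge]
    (0,3)@(1, 7): e=[-12,0,84] → .  [on edge]
    (1,4)@(3, 9): e=[12,0,60] → .  [on edge]
    (1,5)@(3, 11): e=[8,12,52] → X
    (2,5)@(5, 11): e=[36,0,36] → .  [on edge]
    (1,6)@(3, 13): e=[4,24,44] → X
    (2,6)@(5, 13): e=[32,12,28] → X
    (3,6)@(7, 13): e=[60,0,12] → .  [on edge]
    (1,7)@(3, 15): e=[0,36,36] → X  [on edge]
    (3,7)@(7, 15): e=[56,12,4] → X
    (4,7)@(9, 15): e=[84,0,-12] → .  [on edge]
    (1,8)@(3, 17): e=[-4,48,28] → .
    (5,8)@(11, 17): e=[108,0,-36] → .  [on edge]
    (6,9)@(13, 19): e=[132,0,-60] → .  [on edge]
  covered (8 px):
    . . . . . . .
    . . . . . . .
    . . . . . . .
    . . . . . . .
    . . . . . . .
    . X . . . . .
    . X X . . . .
    . X X X . . .
    . . X . . . .
    . . X . . . .
    . . . . . . .
    . . . . . . .

Z-buffer (winner per pixel, '.' = empty):
  . . . . . . .
  . . . . . . .
  . . . . . . .
  . . . 1 1 . .
  . 1 1 1 . . .
  . 2 1 1 . . .
  . 2 2 . . . .
  . 2 2 2 . . .
  . 1 2 . . . .
  . . 2 . . . .
  . . . . . . .
  . . . . . . .

Result: 1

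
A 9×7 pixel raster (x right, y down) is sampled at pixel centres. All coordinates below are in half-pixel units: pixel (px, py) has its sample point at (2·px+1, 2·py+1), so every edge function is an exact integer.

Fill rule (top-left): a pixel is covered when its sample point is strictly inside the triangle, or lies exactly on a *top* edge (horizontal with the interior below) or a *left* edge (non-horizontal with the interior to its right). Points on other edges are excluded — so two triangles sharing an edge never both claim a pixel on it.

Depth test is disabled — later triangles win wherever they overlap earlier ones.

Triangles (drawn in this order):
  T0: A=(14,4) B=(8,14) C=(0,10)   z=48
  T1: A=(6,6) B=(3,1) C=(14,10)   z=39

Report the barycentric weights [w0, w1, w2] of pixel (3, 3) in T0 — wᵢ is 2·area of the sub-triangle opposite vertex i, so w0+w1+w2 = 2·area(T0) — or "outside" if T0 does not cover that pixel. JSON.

T0:
  2·area = 104
  edge (14, 4)→(8, 14): d=(-6,10) right/bottom  bias=-1
  edge (8, 14)→(0, 10): d=(-8,-4) top-left  bias=+0
  edge (0, 10)→(14, 4): d=(14,-6) top-left  bias=+0
    (6,2)@(13, 5): e=[4,92,8] → █
    (7,2)@(15, 5): e=[-16,100,20] → ·
    (3,3)@(7, 7): e=[52,52,0] → █  [on edge]
    (4,3)@(9, 7): e=[32,60,12] → █
    (5,3)@(11, 7): e=[12,68,24] → █
    (6,3)@(13, 7): e=[-8,76,36] → ·
    (1,4)@(3, 9): e=[80,20,4] → █
    (2,4)@(5, 9): e=[60,28,16] → █
    (5,4)@(11, 9): e=[0,52,52] → ·  [on edge]
    (1,5)@(3, 11): e=[68,4,32] → █
    (5,5)@(11, 11): e=[-12,36,80] → ·
    (1,6)@(3, 13): e=[56,-12,60] → ·
  covered (13 px):
    · · · · · · · · ·
    · · · · · · · · ·
    · · · · · · █ · ·
    · · · █ █ █ · · ·
    · █ █ █ █ · · · ·
    · █ █ █ █ · · · ·
    · · · █ · · · · ·
T1:
  2·area = 28
  edge (6, 6)→(3, 1): d=(-3,-5) top-left  bias=+0
  edge (3, 1)→(14, 10): d=(11,9) right/bottom  bias=-1
  edge (14, 10)→(6, 6): d=(-8,-4) top-left  bias=+0
    (1,0)@(3, 1): e=[0,0,28] → ·  [on edge]
    (2,1)@(5, 3): e=[4,4,20] → █
    (3,1)@(7, 3): e=[14,-14,28] → ·
    (2,2)@(5, 5): e=[-2,26,4] → ·
    (3,2)@(7, 5): e=[8,8,12] → █
    (4,2)@(9, 5): e=[18,-10,20] → ·
    (3,3)@(7, 7): e=[2,30,-4] → ·
    (4,3)@(9, 7): e=[12,12,4] → █
    (5,3)@(11, 7): e=[22,-6,12] → ·
    (4,4)@(9, 9): e=[6,34,-12] → ·
    (4,5)@(9, 11): e=[0,56,-28] → ·  [on edge]
  covered (3 px):
    · · · · · · · · ·
    · · █ · · · · · ·
    · · · █ · · · · ·
    · · · · █ · · · ·
    · · · · · · · · ·
    · · · · · · · · ·
    · · · · · · · · ·

Answer: [52,0,52]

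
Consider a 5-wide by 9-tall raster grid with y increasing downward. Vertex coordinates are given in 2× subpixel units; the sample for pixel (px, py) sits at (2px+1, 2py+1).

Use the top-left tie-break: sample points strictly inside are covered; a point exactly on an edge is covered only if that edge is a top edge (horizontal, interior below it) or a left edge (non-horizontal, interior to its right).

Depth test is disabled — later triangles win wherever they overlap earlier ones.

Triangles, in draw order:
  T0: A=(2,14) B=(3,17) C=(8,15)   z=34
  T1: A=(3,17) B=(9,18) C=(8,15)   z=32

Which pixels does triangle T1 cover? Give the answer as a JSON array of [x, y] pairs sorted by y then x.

T0:
  2·area = 17  (B↔C swapped to make it positive)
  edge (2, 14)→(8, 15): d=(6,1) right/bottom  bias=-1
  edge (8, 15)→(3, 17): d=(-5,2) right/bottom  bias=-1
  edge (3, 17)→(2, 14): d=(-1,-3) top-left  bias=+0
    (0,5)@(1, 11): e=[-17,34,0] → ·  [on edge]
    (1,7)@(3, 15): e=[5,10,2] → █
    (2,7)@(5, 15): e=[3,6,8] → █
    (3,7)@(7, 15): e=[1,2,14] → █
    (4,7)@(9, 15): e=[-1,-2,20] → ·
    (1,8)@(3, 17): e=[17,0,0] → ·  [on edge]
    (2,8)@(5, 17): e=[15,-4,6] → ·
    (3,8)@(7, 17): e=[13,-8,12] → ·
  covered (3 px):
    · · · · ·
    · · · · ·
    · · · · ·
    · · · · ·
    · · · · ·
    · · · · ·
    · · · · ·
    · █ █ █ ·
    · · · · ·
T1:
  2·area = 17  (B↔C swapped to make it positive)
  edge (3, 17)→(8, 15): d=(5,-2) top-left  bias=+0
  edge (8, 15)→(9, 18): d=(1,3) right/bottom  bias=-1
  edge (9, 18)→(3, 17): d=(-6,-1) top-left  bias=+0
    (1,8)@(3, 17): e=[0,17,0] → █  [on edge]
    (2,8)@(5, 17): e=[4,11,2] → █
    (3,8)@(7, 17): e=[8,5,4] → █
    (4,8)@(9, 17): e=[12,-1,6] → ·
  covered (3 px):
    · · · · ·
    · · · · ·
    · · · · ·
    · · · · ·
    · · · · ·
    · · · · ·
    · · · · ·
    · · · · ·
    · █ █ █ ·

Final: [[1,8],[2,8],[3,8]]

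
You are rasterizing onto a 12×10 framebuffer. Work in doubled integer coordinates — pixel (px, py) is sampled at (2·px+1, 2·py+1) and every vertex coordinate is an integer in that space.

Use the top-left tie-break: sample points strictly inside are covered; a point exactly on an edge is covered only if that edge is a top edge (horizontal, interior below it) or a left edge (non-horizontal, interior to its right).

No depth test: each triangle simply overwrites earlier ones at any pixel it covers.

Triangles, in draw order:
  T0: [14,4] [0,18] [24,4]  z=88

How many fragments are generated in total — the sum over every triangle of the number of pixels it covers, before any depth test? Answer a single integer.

T0:
  2·area = 140  (B↔C swapped to make it positive)
  edge (14, 4)→(24, 4): d=(10,0) top-left  bias=+0
  edge (24, 4)→(0, 18): d=(-24,14) right/bottom  bias=-1
  edge (0, 18)→(14, 4): d=(14,-14) top-left  bias=+0
    (8,0)@(17, 1): e=[-30,170,0] → ·  [on edge]
    (7,1)@(15, 3): e=[-10,150,0] → ·  [on edge]
    (6,2)@(13, 5): e=[10,130,0] → #  [on edge]
    (7,2)@(15, 5): e=[10,102,28] → #
    (8,2)@(17, 5): e=[10,74,56] → #
    (9,2)@(19, 5): e=[10,46,84] → #
    (10,2)@(21, 5): e=[10,18,112] → #
    (11,2)@(23, 5): e=[10,-10,140] → ·
    (5,3)@(11, 7): e=[30,110,0] → #  [on edge]
    (9,3)@(19, 7): e=[30,-2,112] → ·
    (10,3)@(21, 7): e=[30,-30,140] → ·
    (4,4)@(9, 9): e=[50,90,0] → #  [on edge]
    (3,5)@(7, 11): e=[70,70,0] → #  [on edge]
    (2,6)@(5, 13): e=[90,50,0] → #  [on edge]
    (1,7)@(3, 15): e=[110,30,0] → #  [on edge]
    (0,8)@(1, 17): e=[130,10,0] → #  [on edge]
  covered (21 px):
    · · · · · · · · · · · ·
    · · · · · · · · · · · ·
    · · · · · · # # # # # ·
    · · · · · # # # # · · ·
    · · · · # # # # · · · ·
    · · · # # # · · · · · ·
    · · # # · · · · · · · ·
    · # # · · · · · · · · ·
    # · · · · · · · · · · ·
    · · · · · · · · · · · ·

Answer: 21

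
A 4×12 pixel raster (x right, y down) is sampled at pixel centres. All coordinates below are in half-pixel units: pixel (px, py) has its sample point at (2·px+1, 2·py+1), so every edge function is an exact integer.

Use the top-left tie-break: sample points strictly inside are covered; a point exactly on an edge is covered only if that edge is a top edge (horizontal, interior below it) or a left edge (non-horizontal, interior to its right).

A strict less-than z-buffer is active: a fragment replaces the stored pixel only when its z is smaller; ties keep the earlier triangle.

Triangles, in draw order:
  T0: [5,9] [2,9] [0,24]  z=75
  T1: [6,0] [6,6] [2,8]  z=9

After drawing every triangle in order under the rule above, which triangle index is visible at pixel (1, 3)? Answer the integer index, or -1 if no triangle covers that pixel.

T0:
  2·area = 45  (B↔C swapped to make it positive)
  edge (5, 9)→(0, 24): d=(-5,15) right/bottom  bias=-1
  edge (0, 24)→(2, 9): d=(2,-15) top-left  bias=+0
  edge (2, 9)→(5, 9): d=(3,0) top-left  bias=+0
    (3,1)@(7, 3): e=[0,63,-18] → .  [on edge]
    (0,4)@(1, 9): e=[60,-15,0] → .  [on edge]
    (1,4)@(3, 9): e=[30,15,0] → X  [on edge]
    (2,4)@(5, 9): e=[0,45,0] → .  [on edge]
    (3,4)@(7, 9): e=[-30,75,0] → .  [on edge]
    (1,5)@(3, 11): e=[20,19,6] → X
    (2,5)@(5, 11): e=[-10,49,6] → .
    (1,6)@(3, 13): e=[10,23,12] → X
    (2,6)@(5, 13): e=[-20,53,12] → .
    (1,7)@(3, 15): e=[0,27,18] → .  [on edge]
    (0,8)@(1, 17): e=[20,1,24] → X
    (1,8)@(3, 17): e=[-10,31,24] → .
    (0,10)@(1, 21): e=[0,9,36] → .  [on edge]
  covered (5 px):
    . . . .
    . . . .
    . . . .
    . . . .
    . X . .
    . X . .
    . X . .
    . . . .
    X . . .
    X . . .
    . . . .
    . . . .
T1:
  2·area = 24
  edge (6, 0)→(6, 6): d=(0,6) right/bottom  bias=-1
  edge (6, 6)→(2, 8): d=(-4,2) right/bottom  bias=-1
  edge (2, 8)→(6, 0): d=(4,-8) top-left  bias=+0
    (2,1)@(5, 3): e=[6,14,4] → X
    (3,1)@(7, 3): e=[-6,10,20] → .
    (2,2)@(5, 5): e=[6,6,12] → X
    (3,2)@(7, 5): e=[-6,2,28] → .
    (1,3)@(3, 7): e=[18,2,4] → X
    (2,3)@(5, 7): e=[6,-2,20] → .
    (1,4)@(3, 9): e=[18,-6,12] → .
  covered (3 px):
    . . . .
    . . X .
    . . X .
    . X . .
    . . . .
    . . . .
    . . . .
    . . . .
    . . . .
    . . . .
    . . . .
    . . . .

Z-buffer (winner per pixel, '.' = empty):
  . . . .
  . . 1 .
  . . 1 .
  . 1 . .
  . 0 . .
  . 0 . .
  . 0 . .
  . . . .
  0 . . .
  0 . . .
  . . . .
  . . . .

Result: 1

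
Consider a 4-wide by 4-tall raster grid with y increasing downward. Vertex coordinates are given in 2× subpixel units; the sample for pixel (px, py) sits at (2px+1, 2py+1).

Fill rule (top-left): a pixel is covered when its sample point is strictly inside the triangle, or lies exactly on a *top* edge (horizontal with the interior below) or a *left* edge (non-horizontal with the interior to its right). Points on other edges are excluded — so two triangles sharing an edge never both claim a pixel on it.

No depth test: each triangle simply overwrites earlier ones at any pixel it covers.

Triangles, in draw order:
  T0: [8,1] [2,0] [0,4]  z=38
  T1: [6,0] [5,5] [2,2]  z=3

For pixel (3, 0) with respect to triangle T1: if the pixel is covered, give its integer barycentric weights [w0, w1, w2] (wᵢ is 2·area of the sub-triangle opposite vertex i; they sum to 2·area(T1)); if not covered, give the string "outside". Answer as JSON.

T0:
  2·area = 26  (B↔C swapped to make it positive)
  edge (8, 1)→(0, 4): d=(-8,3) right/bottom  bias=-1
  edge (0, 4)→(2, 0): d=(2,-4) top-left  bias=+0
  edge (2, 0)→(8, 1): d=(6,1) right/bottom  bias=-1
    (1,0)@(3, 1): e=[15,6,5] → █
    (2,0)@(5, 1): e=[9,14,3] → █
    (3,0)@(7, 1): e=[3,22,1] → █
    (0,1)@(1, 3): e=[5,2,19] → █
    (1,1)@(3, 3): e=[-1,10,17] → ·
    (2,1)@(5, 3): e=[-7,18,15] → ·
    (3,1)@(7, 3): e=[-13,26,13] → ·
    (0,2)@(1, 5): e=[-11,6,31] → ·
  covered (4 px):
    · █ █ █
    █ · · ·
    · · · ·
    · · · ·
T1:
  2·area = 18
  edge (6, 0)→(5, 5): d=(-1,5) right/bottom  bias=-1
  edge (5, 5)→(2, 2): d=(-3,-3) top-left  bias=+0
  edge (2, 2)→(6, 0): d=(4,-2) top-left  bias=+0
    (0,0)@(1, 1): e=[24,0,-6] → ·  [on edge]
    (2,0)@(5, 1): e=[4,12,2] → █
    (3,0)@(7, 1): e=[-6,18,6] → ·
    (1,1)@(3, 3): e=[12,0,6] → █  [on edge]
    (3,1)@(7, 3): e=[-8,12,14] → ·
    (1,2)@(3, 5): e=[10,-6,14] → ·
    (2,2)@(5, 5): e=[0,0,18] → ·  [on edge]
    (3,3)@(7, 7): e=[-12,0,30] → ·  [on edge]
  covered (3 px):
    · · █ ·
    · █ █ ·
    · · · ·
    · · · ·

Final: "outside"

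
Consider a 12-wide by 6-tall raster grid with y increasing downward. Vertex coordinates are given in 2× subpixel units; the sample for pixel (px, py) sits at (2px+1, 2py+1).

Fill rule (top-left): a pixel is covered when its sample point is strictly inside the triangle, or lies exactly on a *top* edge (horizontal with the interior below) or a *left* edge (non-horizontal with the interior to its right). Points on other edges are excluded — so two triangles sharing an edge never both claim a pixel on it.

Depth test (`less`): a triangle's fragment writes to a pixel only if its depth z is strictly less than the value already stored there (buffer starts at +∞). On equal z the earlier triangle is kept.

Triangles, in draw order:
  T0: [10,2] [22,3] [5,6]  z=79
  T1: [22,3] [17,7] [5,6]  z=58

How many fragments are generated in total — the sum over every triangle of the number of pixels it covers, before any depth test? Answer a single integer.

T0:
  2·area = 53
  edge (10, 2)→(22, 3): d=(12,1) right/bottom  bias=-1
  edge (22, 3)→(5, 6): d=(-17,3) right/bottom  bias=-1
  edge (5, 6)→(10, 2): d=(5,-4) top-left  bias=+0
    (4,1)@(9, 3): e=[13,39,1] → X
    (5,1)@(11, 3): e=[11,33,9] → X
    (6,1)@(13, 3): e=[9,27,17] → X
    (7,1)@(15, 3): e=[7,21,25] → X
    (8,1)@(17, 3): e=[5,15,33] → X
    (9,1)@(19, 3): e=[3,9,41] → X
    (10,1)@(21, 3): e=[1,3,49] → X
    (11,1)@(23, 3): e=[-1,-3,57] → .
    (3,2)@(7, 5): e=[39,11,3] → X
    (5,2)@(11, 5): e=[35,-1,19] → .
    (6,2)@(13, 5): e=[33,-7,27] → .
    (7,2)@(15, 5): e=[31,-13,35] → .
  covered (9 px):
    . . . . . . . . . . . .
    . . . . X X X X X X X .
    . . . X X . . . . . . .
    . . . . . . . . . . . .
    . . . . . . . . . . . .
    . . . . . . . . . . . .
T1:
  2·area = 53
  edge (22, 3)→(17, 7): d=(-5,4) right/bottom  bias=-1
  edge (17, 7)→(5, 6): d=(-12,-1) top-left  bias=+0
  edge (5, 6)→(22, 3): d=(17,-3) top-left  bias=+0
    (5,2)@(11, 5): e=[34,18,1] → X
    (6,2)@(13, 5): e=[26,20,7] → X
    (7,2)@(15, 5): e=[18,22,13] → X
    (8,2)@(17, 5): e=[10,24,19] → X
    (9,2)@(19, 5): e=[2,26,25] → X
    (10,2)@(21, 5): e=[-6,28,31] → .
    (5,3)@(11, 7): e=[24,-6,35] → .
    (6,3)@(13, 7): e=[16,-4,41] → .
    (7,3)@(15, 7): e=[8,-2,47] → .
    (8,3)@(17, 7): e=[0,0,53] → .  [on edge]
    (9,3)@(19, 7): e=[-8,2,59] → .
  covered (5 px):
    . . . . . . . . . . . .
    . . . . . . . . . . . .
    . . . . . X X X X X . .
    . . . . . . . . . . . .
    . . . . . . . . . . . .
    . . . . . . . . . . . .

Final: 14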